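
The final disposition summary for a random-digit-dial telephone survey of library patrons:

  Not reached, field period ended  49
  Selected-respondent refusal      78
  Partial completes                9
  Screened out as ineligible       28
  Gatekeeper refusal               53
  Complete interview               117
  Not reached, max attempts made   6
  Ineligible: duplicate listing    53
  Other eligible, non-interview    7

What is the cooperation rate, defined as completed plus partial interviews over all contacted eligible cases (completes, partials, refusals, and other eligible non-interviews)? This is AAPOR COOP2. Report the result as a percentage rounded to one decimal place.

Refused = 53 + 78 = 131
Never reached = 49 + 6 = 55
Screened out, ineligible = 28 + 53 = 81
Top → 117 + 9 = 126
Base → 117 + 9 + 131 + 7 = 264
COOP2 = 126 / 264 = 0.4773

47.7%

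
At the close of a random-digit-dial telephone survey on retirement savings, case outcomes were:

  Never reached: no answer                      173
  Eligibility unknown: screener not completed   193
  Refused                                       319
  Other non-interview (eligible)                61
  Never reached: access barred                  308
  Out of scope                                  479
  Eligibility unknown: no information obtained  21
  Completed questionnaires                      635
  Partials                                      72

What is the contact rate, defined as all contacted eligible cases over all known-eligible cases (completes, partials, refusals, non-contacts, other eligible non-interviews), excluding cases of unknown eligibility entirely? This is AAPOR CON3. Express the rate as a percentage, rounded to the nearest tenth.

69.3%

Non-contacts = 173 + 308 = 481
Unknown if eligible = 193 + 21 = 214
Top → 635 + 72 + 319 + 61 = 1087
Base → 635 + 72 + 319 + 481 + 61 = 1568
CON3 = 1087 / 1568 = 0.6932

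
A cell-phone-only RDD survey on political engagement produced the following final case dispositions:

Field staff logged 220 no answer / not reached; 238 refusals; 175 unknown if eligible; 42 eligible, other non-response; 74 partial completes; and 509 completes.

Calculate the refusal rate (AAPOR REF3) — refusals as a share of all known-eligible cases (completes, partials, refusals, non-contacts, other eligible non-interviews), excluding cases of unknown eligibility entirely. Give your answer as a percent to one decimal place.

22.0%

Top → 238
Denominator → 509 + 74 + 238 + 220 + 42 = 1083
REF3 = 238 / 1083 = 0.2198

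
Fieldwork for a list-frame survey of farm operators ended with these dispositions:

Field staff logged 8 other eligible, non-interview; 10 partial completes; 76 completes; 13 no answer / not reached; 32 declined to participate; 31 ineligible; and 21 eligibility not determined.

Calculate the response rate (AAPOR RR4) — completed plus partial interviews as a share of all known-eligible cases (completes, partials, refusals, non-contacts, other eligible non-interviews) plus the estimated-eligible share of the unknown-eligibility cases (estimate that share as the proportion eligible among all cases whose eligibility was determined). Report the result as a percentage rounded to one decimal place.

Numerator = 76 + 10 = 86
Eligible (known) = 76 + 10 + 32 + 13 + 8 = 139
e = 139 / (139 + 31) = 139 / 170 = 0.8176
Estimated eligible among unknowns = 0.8176 × 21 = 17.17
Base = 139 + 17.17 = 156.17
RR4 = 86 / 156.17 = 0.5507

55.1%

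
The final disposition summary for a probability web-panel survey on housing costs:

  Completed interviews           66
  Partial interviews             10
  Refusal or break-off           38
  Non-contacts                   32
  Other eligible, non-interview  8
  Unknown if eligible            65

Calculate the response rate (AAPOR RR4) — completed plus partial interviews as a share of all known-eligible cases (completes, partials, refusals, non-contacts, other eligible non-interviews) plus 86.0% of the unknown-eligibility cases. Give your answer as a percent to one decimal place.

Top → 66 + 10 = 76
Determined eligible → 66 + 10 + 38 + 32 + 8 = 154
e × U → 0.8600 × 65 = 55.90
Base → 154 + 55.90 = 209.90
RR4 = 76 / 209.90 = 0.3621

36.2%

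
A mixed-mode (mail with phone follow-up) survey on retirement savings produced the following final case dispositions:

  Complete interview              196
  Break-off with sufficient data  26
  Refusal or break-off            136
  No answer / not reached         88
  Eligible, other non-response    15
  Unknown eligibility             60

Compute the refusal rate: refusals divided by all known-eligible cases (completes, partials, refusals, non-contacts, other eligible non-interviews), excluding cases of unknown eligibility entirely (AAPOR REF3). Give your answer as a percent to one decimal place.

Num = 136
Denom = 196 + 26 + 136 + 88 + 15 = 461
REF3 = 136 / 461 = 0.2950

29.5%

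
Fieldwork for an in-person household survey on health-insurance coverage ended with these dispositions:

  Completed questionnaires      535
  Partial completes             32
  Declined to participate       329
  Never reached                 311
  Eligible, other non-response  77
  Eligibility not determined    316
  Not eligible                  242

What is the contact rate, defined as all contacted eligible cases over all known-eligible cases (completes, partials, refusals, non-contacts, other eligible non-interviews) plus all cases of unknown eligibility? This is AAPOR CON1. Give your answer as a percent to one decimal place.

60.8%

Top = 535 + 32 + 329 + 77 = 973
Denom = 535 + 32 + 329 + 311 + 77 + 316 = 1600
CON1 = 973 / 1600 = 0.6081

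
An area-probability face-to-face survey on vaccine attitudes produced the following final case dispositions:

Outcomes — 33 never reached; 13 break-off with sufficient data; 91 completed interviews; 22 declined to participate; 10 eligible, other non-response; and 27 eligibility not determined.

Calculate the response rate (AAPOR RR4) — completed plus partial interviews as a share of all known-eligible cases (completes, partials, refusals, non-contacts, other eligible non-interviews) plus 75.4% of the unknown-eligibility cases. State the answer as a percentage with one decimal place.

54.9%

Numerator → 91 + 13 = 104
Known eligible → 91 + 13 + 22 + 33 + 10 = 169
Eligible share of unknowns → 0.7540 × 27 = 20.36
Denom → 169 + 20.36 = 189.36
RR4 = 104 / 189.36 = 0.5492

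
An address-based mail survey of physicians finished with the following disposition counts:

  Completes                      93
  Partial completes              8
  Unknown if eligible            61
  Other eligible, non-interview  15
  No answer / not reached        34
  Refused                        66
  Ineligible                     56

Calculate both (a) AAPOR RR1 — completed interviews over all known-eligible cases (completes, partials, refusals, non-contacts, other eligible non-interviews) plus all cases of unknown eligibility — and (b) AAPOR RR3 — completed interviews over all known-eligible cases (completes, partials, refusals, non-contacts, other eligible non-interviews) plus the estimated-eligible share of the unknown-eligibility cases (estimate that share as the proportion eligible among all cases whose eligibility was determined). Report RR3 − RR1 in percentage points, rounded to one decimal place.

1.6

Num = 93
Base = 93 + 8 + 66 + 34 + 15 + 61 = 277
RR1 = 93 / 277 = 0.3357
Eligible (known) = 93 + 8 + 66 + 34 + 15 = 216
e = 216 / (216 + 56) = 216 / 272 = 0.7941
Estimated eligible among unknowns = 0.7941 × 61 = 48.44
Base = 216 + 48.44 = 264.44
RR3 = 93 / 264.44 = 0.3517
Difference = 35.17 − 33.57 = 1.60 percentage points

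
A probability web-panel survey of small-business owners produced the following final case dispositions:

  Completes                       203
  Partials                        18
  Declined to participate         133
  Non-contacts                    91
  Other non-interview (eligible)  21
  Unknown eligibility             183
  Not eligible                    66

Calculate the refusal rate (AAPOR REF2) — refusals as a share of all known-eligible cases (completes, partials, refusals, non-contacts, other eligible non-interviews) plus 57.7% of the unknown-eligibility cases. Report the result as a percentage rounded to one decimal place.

23.3%

Numerator: 133
Eligible (known): 203 + 18 + 133 + 91 + 21 = 466
Estimated eligible among unknowns: 0.5770 × 183 = 105.59
Base: 466 + 105.59 = 571.59
REF2 = 133 / 571.59 = 0.2327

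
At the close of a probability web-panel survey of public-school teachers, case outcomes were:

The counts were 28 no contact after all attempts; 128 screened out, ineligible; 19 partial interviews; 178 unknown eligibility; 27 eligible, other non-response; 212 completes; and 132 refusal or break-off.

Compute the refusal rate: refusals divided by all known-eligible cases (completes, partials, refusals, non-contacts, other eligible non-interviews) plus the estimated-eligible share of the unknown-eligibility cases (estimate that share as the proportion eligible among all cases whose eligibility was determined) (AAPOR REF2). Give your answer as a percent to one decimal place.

Num: 132
Eligible (known): 212 + 19 + 132 + 28 + 27 = 418
e = 418 / (418 + 128) = 418 / 546 = 0.7656
Estimated eligible among unknowns: 0.7656 × 178 = 136.28
Base: 418 + 136.28 = 554.28
REF2 = 132 / 554.28 = 0.2381

23.8%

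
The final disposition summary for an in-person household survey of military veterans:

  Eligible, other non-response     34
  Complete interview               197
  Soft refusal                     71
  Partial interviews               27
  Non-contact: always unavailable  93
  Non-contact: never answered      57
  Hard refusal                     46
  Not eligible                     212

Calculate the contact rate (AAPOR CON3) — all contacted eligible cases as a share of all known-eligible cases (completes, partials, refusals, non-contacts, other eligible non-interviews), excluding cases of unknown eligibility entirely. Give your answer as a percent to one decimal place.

Refused = 46 + 71 = 117
No contact after all attempts = 57 + 93 = 150
Numerator: 197 + 27 + 117 + 34 = 375
Base: 197 + 27 + 117 + 150 + 34 = 525
CON3 = 375 / 525 = 0.7143

71.4%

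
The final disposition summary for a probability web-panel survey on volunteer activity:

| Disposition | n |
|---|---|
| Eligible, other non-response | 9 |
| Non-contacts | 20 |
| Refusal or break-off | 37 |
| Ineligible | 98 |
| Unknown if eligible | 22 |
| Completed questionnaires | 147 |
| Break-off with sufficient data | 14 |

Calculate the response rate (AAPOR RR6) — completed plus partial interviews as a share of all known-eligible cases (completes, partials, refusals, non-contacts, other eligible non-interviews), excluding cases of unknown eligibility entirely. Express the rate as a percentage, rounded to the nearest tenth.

70.9%

Numerator: 147 + 14 = 161
Denominator: 147 + 14 + 37 + 20 + 9 = 227
RR6 = 161 / 227 = 0.7093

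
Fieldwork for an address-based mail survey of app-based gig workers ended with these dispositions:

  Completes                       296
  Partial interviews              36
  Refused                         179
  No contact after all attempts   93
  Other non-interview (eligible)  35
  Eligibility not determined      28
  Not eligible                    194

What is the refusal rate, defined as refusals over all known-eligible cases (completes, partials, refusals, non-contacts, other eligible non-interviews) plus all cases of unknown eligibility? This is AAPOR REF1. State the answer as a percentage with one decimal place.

Numerator: 179
Base: 296 + 36 + 179 + 93 + 35 + 28 = 667
REF1 = 179 / 667 = 0.2684

26.8%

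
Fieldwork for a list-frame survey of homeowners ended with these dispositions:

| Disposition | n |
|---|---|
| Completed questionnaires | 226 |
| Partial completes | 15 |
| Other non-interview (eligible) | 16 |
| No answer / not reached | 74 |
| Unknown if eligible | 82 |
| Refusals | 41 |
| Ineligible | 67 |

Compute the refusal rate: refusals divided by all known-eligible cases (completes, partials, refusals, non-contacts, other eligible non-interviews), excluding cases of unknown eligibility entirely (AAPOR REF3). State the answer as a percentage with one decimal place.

Top → 41
Denominator → 226 + 15 + 41 + 74 + 16 = 372
REF3 = 41 / 372 = 0.1102

11.0%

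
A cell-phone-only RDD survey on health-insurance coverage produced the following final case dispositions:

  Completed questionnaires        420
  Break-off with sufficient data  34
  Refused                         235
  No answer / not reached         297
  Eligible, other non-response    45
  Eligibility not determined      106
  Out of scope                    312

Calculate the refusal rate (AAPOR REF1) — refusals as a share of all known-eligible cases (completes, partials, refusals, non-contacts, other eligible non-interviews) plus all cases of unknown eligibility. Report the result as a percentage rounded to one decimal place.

Numerator → 235
Base → 420 + 34 + 235 + 297 + 45 + 106 = 1137
REF1 = 235 / 1137 = 0.2067

20.7%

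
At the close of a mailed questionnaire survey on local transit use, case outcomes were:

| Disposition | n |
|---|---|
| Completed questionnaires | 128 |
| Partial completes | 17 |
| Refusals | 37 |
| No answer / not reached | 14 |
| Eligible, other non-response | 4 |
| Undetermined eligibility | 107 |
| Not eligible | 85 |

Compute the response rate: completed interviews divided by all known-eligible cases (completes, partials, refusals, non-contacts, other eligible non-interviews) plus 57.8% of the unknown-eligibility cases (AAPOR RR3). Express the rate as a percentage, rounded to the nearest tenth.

48.9%

Numerator = 128
Known eligible = 128 + 17 + 37 + 14 + 4 = 200
e × U = 0.5780 × 107 = 61.85
Denominator = 200 + 61.85 = 261.85
RR3 = 128 / 261.85 = 0.4888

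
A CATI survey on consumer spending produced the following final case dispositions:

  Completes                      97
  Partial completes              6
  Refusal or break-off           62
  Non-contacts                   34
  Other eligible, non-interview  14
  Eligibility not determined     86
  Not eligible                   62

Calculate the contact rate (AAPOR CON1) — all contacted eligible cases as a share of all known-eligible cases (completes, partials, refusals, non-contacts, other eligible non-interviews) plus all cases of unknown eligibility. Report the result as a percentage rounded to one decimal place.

59.9%

Numerator → 97 + 6 + 62 + 14 = 179
Denominator → 97 + 6 + 62 + 34 + 14 + 86 = 299
CON1 = 179 / 299 = 0.5987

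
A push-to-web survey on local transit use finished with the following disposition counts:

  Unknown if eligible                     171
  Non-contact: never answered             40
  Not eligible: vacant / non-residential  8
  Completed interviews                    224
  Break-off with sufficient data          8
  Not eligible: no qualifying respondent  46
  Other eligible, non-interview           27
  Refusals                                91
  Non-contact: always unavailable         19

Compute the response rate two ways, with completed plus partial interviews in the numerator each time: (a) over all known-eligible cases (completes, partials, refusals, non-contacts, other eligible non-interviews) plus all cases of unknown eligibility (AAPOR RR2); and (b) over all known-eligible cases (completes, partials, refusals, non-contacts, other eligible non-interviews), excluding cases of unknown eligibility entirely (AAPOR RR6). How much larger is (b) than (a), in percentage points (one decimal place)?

Non-contacts = 40 + 19 = 59
Screened out, ineligible = 46 + 8 = 54
Numerator = 224 + 8 = 232
Denom = 224 + 8 + 91 + 59 + 27 + 171 = 580
RR2 = 232 / 580 = 0.4000
Denom = 224 + 8 + 91 + 59 + 27 = 409
RR6 = 232 / 409 = 0.5672
Difference = 56.72 − 40.00 = 16.72 percentage points

16.7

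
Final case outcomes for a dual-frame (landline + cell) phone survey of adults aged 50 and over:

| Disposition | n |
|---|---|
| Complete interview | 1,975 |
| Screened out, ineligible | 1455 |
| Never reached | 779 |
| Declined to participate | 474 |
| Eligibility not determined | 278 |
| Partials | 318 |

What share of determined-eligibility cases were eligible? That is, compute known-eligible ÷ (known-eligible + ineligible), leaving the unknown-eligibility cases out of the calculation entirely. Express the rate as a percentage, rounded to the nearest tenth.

70.9%

Eligible (known) = 1975 + 318 + 474 + 779 = 3546
e = 3546 / (3546 + 1455) = 3546 / 5001 = 0.7091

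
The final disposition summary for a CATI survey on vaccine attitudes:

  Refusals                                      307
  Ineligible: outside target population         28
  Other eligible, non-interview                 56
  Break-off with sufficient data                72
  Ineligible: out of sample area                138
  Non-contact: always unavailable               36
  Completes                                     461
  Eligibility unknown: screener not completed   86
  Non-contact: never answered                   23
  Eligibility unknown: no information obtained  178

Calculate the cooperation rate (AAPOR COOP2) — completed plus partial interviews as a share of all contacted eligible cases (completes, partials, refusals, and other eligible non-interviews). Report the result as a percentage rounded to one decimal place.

Non-contacts = 23 + 36 = 59
Undetermined eligibility = 86 + 178 = 264
Screened out, ineligible = 28 + 138 = 166
Top → 461 + 72 = 533
Denominator → 461 + 72 + 307 + 56 = 896
COOP2 = 533 / 896 = 0.5949

59.5%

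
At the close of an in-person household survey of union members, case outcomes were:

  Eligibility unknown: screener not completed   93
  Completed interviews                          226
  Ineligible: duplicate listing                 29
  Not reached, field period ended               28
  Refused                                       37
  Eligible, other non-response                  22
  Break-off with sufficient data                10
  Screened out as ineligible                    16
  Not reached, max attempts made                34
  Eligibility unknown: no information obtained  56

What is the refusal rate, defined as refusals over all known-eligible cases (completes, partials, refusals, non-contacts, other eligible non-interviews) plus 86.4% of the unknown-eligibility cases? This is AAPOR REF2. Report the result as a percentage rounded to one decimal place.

7.6%

No answer / not reached = 28 + 34 = 62
Unknown eligibility = 93 + 56 = 149
Screened out, ineligible = 16 + 29 = 45
Numerator = 37
Eligible (known) = 226 + 10 + 37 + 62 + 22 = 357
Eligible share of unknowns = 0.8640 × 149 = 128.74
Base = 357 + 128.74 = 485.74
REF2 = 37 / 485.74 = 0.0762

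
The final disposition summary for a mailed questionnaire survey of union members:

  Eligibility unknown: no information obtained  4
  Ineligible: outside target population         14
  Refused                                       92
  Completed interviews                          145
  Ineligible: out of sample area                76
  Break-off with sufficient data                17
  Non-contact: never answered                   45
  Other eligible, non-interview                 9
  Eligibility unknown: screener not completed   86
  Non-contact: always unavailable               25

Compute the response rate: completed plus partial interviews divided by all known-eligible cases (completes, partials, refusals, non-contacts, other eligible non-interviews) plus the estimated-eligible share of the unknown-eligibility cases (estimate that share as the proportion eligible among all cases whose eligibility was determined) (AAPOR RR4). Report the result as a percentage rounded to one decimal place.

40.1%

No answer / not reached = 45 + 25 = 70
Eligibility not determined = 86 + 4 = 90
Screened out, ineligible = 14 + 76 = 90
Top → 145 + 17 = 162
Eligible (known) → 145 + 17 + 92 + 70 + 9 = 333
e = 333 / (333 + 90) = 333 / 423 = 0.7872
Estimated eligible among unknowns → 0.7872 × 90 = 70.85
Denominator → 333 + 70.85 = 403.85
RR4 = 162 / 403.85 = 0.4011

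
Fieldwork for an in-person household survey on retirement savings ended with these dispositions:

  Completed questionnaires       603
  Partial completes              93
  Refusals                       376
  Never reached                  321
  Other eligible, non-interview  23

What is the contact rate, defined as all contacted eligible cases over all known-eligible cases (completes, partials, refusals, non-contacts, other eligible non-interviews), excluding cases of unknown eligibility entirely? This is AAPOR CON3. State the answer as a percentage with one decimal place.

77.3%

Num: 603 + 93 + 376 + 23 = 1095
Denom: 603 + 93 + 376 + 321 + 23 = 1416
CON3 = 1095 / 1416 = 0.7733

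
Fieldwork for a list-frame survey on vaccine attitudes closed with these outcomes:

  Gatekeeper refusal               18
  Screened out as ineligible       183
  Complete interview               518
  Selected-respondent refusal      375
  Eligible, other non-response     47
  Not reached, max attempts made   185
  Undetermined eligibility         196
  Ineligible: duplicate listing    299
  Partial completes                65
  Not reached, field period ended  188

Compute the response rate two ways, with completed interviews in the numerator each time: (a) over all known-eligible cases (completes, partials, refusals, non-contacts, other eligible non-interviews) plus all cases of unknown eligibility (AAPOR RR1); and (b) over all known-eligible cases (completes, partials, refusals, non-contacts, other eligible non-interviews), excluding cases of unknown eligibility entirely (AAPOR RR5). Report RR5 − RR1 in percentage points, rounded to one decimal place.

4.6

Refusal or break-off = 18 + 375 = 393
Never reached = 188 + 185 = 373
Ineligible = 183 + 299 = 482
Num: 518
Base: 518 + 65 + 393 + 373 + 47 + 196 = 1592
RR1 = 518 / 1592 = 0.3254
Base: 518 + 65 + 393 + 373 + 47 = 1396
RR5 = 518 / 1396 = 0.3711
Difference = 37.11 − 32.54 = 4.57 percentage points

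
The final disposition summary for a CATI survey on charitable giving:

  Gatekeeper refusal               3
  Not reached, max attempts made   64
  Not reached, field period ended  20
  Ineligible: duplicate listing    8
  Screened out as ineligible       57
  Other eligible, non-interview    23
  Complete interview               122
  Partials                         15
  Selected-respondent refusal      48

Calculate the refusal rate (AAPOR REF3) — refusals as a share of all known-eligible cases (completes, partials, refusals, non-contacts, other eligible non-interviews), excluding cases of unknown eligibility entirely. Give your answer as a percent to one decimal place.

17.3%

Refused = 3 + 48 = 51
No contact after all attempts = 20 + 64 = 84
Out of scope = 57 + 8 = 65
Top: 51
Denominator: 122 + 15 + 51 + 84 + 23 = 295
REF3 = 51 / 295 = 0.1729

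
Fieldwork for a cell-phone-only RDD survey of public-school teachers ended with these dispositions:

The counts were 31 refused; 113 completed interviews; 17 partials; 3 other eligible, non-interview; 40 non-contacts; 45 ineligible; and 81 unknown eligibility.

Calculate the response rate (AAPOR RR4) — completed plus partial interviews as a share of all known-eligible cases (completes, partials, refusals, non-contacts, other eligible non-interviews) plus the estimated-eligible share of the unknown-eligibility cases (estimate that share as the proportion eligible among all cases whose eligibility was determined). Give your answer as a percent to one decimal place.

48.1%

Top = 113 + 17 = 130
Known eligible = 113 + 17 + 31 + 40 + 3 = 204
e = 204 / (204 + 45) = 204 / 249 = 0.8193
Estimated eligible among unknowns = 0.8193 × 81 = 66.36
Denom = 204 + 66.36 = 270.36
RR4 = 130 / 270.36 = 0.4808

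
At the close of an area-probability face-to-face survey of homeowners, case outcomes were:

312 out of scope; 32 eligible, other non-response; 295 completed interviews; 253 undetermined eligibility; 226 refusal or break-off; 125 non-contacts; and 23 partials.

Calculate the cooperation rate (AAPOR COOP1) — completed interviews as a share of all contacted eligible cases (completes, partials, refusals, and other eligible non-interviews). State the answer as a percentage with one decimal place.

51.2%

Numerator = 295
Denominator = 295 + 23 + 226 + 32 = 576
COOP1 = 295 / 576 = 0.5122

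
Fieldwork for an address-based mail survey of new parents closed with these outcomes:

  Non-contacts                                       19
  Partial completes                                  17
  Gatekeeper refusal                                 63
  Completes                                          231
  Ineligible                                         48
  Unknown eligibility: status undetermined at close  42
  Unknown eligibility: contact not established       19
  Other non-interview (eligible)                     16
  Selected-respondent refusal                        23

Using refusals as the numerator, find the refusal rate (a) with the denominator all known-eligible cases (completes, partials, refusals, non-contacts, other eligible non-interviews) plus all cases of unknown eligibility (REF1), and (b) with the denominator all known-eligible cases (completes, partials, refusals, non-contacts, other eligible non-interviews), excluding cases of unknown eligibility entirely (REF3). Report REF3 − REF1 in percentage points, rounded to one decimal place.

3.3

Refused = 63 + 23 = 86
Undetermined eligibility = 19 + 42 = 61
Top: 86
Denom: 231 + 17 + 86 + 19 + 16 + 61 = 430
REF1 = 86 / 430 = 0.2000
Denom: 231 + 17 + 86 + 19 + 16 = 369
REF3 = 86 / 369 = 0.2331
Difference = 23.31 − 20.00 = 3.31 percentage points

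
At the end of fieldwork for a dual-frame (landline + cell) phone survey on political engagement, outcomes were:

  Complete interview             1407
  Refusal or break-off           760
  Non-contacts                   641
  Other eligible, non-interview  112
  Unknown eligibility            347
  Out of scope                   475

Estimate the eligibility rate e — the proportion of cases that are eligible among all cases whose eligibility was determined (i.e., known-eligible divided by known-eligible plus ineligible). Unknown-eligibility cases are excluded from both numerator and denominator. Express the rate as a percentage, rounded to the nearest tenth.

86.0%

Determined eligible → 1407 + 760 + 641 + 112 = 2920
e = 2920 / (2920 + 475) = 2920 / 3395 = 0.8601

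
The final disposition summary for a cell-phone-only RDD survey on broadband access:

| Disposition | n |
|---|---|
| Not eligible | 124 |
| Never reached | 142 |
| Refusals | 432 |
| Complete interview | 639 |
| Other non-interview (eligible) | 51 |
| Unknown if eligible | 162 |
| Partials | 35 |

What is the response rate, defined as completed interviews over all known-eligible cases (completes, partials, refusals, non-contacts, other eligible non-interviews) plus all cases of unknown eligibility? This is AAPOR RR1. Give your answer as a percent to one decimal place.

Numerator → 639
Denominator → 639 + 35 + 432 + 142 + 51 + 162 = 1461
RR1 = 639 / 1461 = 0.4374

43.7%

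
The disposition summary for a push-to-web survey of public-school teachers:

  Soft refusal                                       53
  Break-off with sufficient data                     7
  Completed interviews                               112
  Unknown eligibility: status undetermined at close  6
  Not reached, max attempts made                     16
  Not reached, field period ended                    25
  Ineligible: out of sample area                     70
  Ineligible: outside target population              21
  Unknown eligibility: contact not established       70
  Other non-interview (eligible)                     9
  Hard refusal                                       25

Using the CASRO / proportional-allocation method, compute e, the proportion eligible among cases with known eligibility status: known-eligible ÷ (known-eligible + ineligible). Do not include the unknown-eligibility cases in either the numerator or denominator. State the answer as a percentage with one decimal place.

73.1%

Refused = 25 + 53 = 78
No answer / not reached = 25 + 16 = 41
Undetermined eligibility = 70 + 6 = 76
Ineligible = 21 + 70 = 91
Known eligible: 112 + 7 + 78 + 41 + 9 = 247
e = 247 / (247 + 91) = 247 / 338 = 0.7308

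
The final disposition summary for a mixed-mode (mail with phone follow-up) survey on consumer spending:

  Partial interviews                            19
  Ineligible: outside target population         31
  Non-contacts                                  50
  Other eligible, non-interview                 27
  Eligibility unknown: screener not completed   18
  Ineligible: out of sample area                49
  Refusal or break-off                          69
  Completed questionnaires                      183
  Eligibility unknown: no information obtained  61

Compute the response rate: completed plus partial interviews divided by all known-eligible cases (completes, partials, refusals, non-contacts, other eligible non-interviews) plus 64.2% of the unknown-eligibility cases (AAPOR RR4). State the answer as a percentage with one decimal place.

50.7%

Undetermined eligibility = 18 + 61 = 79
Out of scope = 31 + 49 = 80
Numerator: 183 + 19 = 202
Eligible (known): 183 + 19 + 69 + 50 + 27 = 348
Eligible share of unknowns: 0.6420 × 79 = 50.72
Denominator: 348 + 50.72 = 398.72
RR4 = 202 / 398.72 = 0.5066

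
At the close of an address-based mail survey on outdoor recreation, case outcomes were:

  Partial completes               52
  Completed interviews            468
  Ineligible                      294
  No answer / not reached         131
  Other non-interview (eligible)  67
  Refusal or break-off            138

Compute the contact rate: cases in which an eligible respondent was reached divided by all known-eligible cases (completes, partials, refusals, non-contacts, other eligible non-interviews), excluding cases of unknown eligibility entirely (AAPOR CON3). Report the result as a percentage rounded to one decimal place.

Top: 468 + 52 + 138 + 67 = 725
Denom: 468 + 52 + 138 + 131 + 67 = 856
CON3 = 725 / 856 = 0.8470

84.7%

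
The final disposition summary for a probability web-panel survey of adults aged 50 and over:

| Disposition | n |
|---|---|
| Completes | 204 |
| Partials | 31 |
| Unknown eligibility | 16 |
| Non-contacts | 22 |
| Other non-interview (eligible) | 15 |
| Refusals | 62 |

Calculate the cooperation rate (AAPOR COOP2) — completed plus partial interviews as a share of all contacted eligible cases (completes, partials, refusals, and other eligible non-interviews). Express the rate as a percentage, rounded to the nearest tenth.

75.3%

Numerator → 204 + 31 = 235
Base → 204 + 31 + 62 + 15 = 312
COOP2 = 235 / 312 = 0.7532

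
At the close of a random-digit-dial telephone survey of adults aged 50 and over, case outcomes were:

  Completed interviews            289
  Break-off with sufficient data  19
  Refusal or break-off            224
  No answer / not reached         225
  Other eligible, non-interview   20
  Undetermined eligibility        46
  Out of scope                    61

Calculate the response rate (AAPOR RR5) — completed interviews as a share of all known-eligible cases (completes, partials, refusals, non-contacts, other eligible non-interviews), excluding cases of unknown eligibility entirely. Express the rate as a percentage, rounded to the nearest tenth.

37.2%

Num = 289
Denom = 289 + 19 + 224 + 225 + 20 = 777
RR5 = 289 / 777 = 0.3719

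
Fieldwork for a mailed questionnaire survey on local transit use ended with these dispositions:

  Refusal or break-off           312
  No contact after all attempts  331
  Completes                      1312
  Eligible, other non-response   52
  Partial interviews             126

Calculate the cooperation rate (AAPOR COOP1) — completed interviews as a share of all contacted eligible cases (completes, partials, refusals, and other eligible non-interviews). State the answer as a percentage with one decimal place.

72.8%

Num = 1312
Base = 1312 + 126 + 312 + 52 = 1802
COOP1 = 1312 / 1802 = 0.7281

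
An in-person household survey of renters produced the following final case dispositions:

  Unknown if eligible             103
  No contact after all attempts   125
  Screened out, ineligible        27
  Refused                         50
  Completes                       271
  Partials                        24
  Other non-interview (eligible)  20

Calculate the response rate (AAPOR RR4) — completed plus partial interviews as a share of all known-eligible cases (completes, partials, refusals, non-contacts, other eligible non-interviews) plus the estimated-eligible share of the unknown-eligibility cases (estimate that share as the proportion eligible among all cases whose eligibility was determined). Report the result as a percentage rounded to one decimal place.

Num = 271 + 24 = 295
Known eligible = 271 + 24 + 50 + 125 + 20 = 490
e = 490 / (490 + 27) = 490 / 517 = 0.9478
e × U = 0.9478 × 103 = 97.62
Base = 490 + 97.62 = 587.62
RR4 = 295 / 587.62 = 0.5020

50.2%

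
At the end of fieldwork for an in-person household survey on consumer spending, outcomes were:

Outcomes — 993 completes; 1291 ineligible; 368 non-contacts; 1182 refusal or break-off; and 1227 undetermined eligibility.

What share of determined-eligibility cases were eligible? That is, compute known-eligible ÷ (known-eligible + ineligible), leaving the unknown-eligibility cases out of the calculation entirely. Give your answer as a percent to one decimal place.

66.3%

Eligible (known) → 993 + 1182 + 368 = 2543
e = 2543 / (2543 + 1291) = 2543 / 3834 = 0.6633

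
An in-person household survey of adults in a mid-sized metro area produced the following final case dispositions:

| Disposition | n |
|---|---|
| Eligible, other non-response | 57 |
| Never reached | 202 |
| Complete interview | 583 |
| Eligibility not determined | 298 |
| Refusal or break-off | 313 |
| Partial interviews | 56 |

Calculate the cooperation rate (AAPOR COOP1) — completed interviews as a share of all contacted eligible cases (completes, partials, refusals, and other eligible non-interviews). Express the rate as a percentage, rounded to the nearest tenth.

57.8%

Num: 583
Base: 583 + 56 + 313 + 57 = 1009
COOP1 = 583 / 1009 = 0.5778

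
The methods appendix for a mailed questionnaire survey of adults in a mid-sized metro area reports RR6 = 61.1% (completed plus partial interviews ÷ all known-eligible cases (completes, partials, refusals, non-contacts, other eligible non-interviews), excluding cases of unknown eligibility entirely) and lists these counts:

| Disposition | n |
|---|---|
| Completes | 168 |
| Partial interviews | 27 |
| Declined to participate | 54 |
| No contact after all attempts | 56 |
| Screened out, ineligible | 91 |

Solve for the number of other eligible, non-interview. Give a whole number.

Num: 168 + 27 = 195
RR6 = 195 / D = 0.611
D = 195 / 0.611 = 319.1
Remaining denominator categories sum to 305
other eligible, non-interview = 319.1 − 305 ≈ 14

14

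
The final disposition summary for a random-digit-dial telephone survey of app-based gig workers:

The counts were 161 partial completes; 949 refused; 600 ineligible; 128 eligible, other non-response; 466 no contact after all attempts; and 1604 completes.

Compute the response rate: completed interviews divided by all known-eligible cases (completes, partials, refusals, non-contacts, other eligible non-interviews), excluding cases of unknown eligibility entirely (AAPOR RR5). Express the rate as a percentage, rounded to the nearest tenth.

Num → 1604
Denom → 1604 + 161 + 949 + 466 + 128 = 3308
RR5 = 1604 / 3308 = 0.4849

48.5%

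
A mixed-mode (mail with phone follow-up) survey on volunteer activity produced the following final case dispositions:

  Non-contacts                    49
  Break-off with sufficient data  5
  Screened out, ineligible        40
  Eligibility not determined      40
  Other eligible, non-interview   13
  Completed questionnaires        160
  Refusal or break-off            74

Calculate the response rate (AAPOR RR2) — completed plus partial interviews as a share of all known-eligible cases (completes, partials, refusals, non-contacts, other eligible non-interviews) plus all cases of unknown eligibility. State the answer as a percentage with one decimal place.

48.4%

Num = 160 + 5 = 165
Denominator = 160 + 5 + 74 + 49 + 13 + 40 = 341
RR2 = 165 / 341 = 0.4839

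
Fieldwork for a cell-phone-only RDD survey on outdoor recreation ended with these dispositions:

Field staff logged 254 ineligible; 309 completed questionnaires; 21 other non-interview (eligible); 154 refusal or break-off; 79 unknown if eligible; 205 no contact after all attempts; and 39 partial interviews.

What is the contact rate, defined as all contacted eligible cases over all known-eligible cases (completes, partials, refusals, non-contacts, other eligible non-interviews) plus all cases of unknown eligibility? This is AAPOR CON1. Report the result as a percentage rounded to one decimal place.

Top → 309 + 39 + 154 + 21 = 523
Denom → 309 + 39 + 154 + 205 + 21 + 79 = 807
CON1 = 523 / 807 = 0.6481

64.8%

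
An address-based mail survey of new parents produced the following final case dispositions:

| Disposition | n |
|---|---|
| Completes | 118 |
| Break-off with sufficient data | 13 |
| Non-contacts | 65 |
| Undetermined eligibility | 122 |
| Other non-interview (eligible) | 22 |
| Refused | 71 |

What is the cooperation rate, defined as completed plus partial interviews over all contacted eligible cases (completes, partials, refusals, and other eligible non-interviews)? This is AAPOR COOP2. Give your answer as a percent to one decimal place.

58.5%

Num → 118 + 13 = 131
Base → 118 + 13 + 71 + 22 = 224
COOP2 = 131 / 224 = 0.5848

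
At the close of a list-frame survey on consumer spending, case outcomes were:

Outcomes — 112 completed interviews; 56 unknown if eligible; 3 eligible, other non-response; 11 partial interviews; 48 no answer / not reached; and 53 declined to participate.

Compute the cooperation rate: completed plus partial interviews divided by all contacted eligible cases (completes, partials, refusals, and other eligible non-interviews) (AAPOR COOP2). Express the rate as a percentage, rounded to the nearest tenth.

Top: 112 + 11 = 123
Base: 112 + 11 + 53 + 3 = 179
COOP2 = 123 / 179 = 0.6872

68.7%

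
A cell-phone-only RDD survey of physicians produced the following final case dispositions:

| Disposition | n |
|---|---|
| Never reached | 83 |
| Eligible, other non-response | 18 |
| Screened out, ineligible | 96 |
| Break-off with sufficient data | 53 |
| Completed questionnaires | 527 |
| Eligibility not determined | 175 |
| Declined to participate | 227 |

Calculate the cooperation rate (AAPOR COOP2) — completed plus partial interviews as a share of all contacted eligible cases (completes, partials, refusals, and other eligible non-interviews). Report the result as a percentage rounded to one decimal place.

70.3%

Top → 527 + 53 = 580
Base → 527 + 53 + 227 + 18 = 825
COOP2 = 580 / 825 = 0.7030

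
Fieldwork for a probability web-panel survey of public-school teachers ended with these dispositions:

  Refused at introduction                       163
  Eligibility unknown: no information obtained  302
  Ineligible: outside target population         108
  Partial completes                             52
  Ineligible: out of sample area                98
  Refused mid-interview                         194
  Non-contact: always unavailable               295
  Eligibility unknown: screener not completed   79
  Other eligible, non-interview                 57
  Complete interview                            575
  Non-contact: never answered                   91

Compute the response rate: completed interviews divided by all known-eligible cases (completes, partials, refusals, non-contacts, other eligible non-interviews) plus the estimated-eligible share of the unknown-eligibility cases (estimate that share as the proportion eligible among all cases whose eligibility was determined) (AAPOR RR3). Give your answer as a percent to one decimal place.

Declined to participate = 163 + 194 = 357
No contact after all attempts = 91 + 295 = 386
Unknown eligibility = 79 + 302 = 381
Not eligible = 108 + 98 = 206
Numerator: 575
Known eligible: 575 + 52 + 357 + 386 + 57 = 1427
e = 1427 / (1427 + 206) = 1427 / 1633 = 0.8739
e × U: 0.8739 × 381 = 332.96
Denominator: 1427 + 332.96 = 1759.96
RR3 = 575 / 1759.96 = 0.3267

32.7%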